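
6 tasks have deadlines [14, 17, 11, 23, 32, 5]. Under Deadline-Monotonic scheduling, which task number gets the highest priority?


Sort tasks by relative deadline (ascending):
  Task 6: deadline = 5
  Task 3: deadline = 11
  Task 1: deadline = 14
  Task 2: deadline = 17
  Task 4: deadline = 23
  Task 5: deadline = 32
Priority order (highest first): [6, 3, 1, 2, 4, 5]
Highest priority task = 6

6


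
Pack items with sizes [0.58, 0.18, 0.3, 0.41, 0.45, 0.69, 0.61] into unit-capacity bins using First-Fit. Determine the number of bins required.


Place items sequentially using First-Fit:
  Item 0.58 -> new Bin 1
  Item 0.18 -> Bin 1 (now 0.76)
  Item 0.3 -> new Bin 2
  Item 0.41 -> Bin 2 (now 0.71)
  Item 0.45 -> new Bin 3
  Item 0.69 -> new Bin 4
  Item 0.61 -> new Bin 5
Total bins used = 5

5


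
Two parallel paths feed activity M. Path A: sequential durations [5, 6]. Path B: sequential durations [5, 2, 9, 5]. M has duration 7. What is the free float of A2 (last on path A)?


ES(A2) = sum of predecessors on chain A = 5
EF(A2) = ES + duration = 5 + 6 = 11
Successor of A2 is M. ES(M) = max(sum(A), sum(B)) = max(11, 21) = 21
Free float = ES(successor) - EF(current) = 21 - 11 = 10

10


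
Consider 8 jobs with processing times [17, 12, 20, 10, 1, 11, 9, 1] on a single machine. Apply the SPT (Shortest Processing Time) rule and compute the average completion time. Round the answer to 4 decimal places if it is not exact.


Sort jobs by processing time (SPT order): [1, 1, 9, 10, 11, 12, 17, 20]
Compute completion times sequentially:
  Job 1: processing = 1, completes at 1
  Job 2: processing = 1, completes at 2
  Job 3: processing = 9, completes at 11
  Job 4: processing = 10, completes at 21
  Job 5: processing = 11, completes at 32
  Job 6: processing = 12, completes at 44
  Job 7: processing = 17, completes at 61
  Job 8: processing = 20, completes at 81
Sum of completion times = 253
Average completion time = 253/8 = 31.625

31.625


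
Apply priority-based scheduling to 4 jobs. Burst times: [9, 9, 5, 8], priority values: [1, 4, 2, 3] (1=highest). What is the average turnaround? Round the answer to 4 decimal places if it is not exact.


Sort by priority (ascending = highest first):
Order: [(1, 9), (2, 5), (3, 8), (4, 9)]
Completion times:
  Priority 1, burst=9, C=9
  Priority 2, burst=5, C=14
  Priority 3, burst=8, C=22
  Priority 4, burst=9, C=31
Average turnaround = 76/4 = 19.0

19.0


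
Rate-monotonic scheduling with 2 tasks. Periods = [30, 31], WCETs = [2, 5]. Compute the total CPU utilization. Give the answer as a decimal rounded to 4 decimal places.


Compute individual utilizations (exact fractions):
  Task 1: C/T = 2/30 = 1/15 (approx. 0.0667)
  Task 2: C/T = 5/31 (approx. 0.1613)
Total utilization U = 1/15 + 5/31 = 106/465
Rounded to 4 decimal places: U = 0.2280
RM (Liu & Layland) bound for 2 tasks = 0.828427; compare with U = 106/465 (approx. 0.227957)
U <= bound, so schedulable by RM sufficient condition.

0.2280


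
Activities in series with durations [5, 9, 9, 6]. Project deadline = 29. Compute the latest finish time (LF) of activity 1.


LF(activity 1) = deadline - sum of successor durations
Successors: activities 2 through 4 with durations [9, 9, 6]
Sum of successor durations = 24
LF = 29 - 24 = 5

5


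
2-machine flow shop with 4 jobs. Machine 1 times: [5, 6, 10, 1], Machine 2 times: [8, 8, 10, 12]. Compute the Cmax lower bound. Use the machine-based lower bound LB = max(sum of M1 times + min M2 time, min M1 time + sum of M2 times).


LB1 = sum(M1 times) + min(M2 times) = 22 + 8 = 30
LB2 = min(M1 times) + sum(M2 times) = 1 + 38 = 39
Lower bound = max(LB1, LB2) = max(30, 39) = 39

39


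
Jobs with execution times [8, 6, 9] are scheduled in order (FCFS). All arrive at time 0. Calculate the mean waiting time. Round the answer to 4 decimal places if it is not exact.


FCFS order (as given): [8, 6, 9]
Waiting times:
  Job 1: wait = 0
  Job 2: wait = 8
  Job 3: wait = 14
Sum of waiting times = 22
Average waiting time = 22/3 = 7.3333

7.3333


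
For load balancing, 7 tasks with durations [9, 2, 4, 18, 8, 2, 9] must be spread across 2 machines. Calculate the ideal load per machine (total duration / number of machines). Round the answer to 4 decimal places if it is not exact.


Total processing time = 9 + 2 + 4 + 18 + 8 + 2 + 9 = 52
Number of machines = 2
Ideal balanced load = 52 / 2 = 26.0

26.0


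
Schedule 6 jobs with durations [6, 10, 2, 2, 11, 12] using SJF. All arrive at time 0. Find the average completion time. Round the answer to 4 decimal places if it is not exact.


SJF order (ascending): [2, 2, 6, 10, 11, 12]
Completion times:
  Job 1: burst=2, C=2
  Job 2: burst=2, C=4
  Job 3: burst=6, C=10
  Job 4: burst=10, C=20
  Job 5: burst=11, C=31
  Job 6: burst=12, C=43
Average completion = 110/6 = 18.3333

18.3333


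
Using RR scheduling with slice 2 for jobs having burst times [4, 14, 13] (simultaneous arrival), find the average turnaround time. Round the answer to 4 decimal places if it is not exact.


Time quantum = 2
Execution trace:
  J1 runs 2 units, time = 2
  J2 runs 2 units, time = 4
  J3 runs 2 units, time = 6
  J1 runs 2 units, time = 8
  J2 runs 2 units, time = 10
  J3 runs 2 units, time = 12
  J2 runs 2 units, time = 14
  J3 runs 2 units, time = 16
  J2 runs 2 units, time = 18
  J3 runs 2 units, time = 20
  J2 runs 2 units, time = 22
  J3 runs 2 units, time = 24
  J2 runs 2 units, time = 26
  J3 runs 2 units, time = 28
  J2 runs 2 units, time = 30
  J3 runs 1 units, time = 31
Finish times: [8, 30, 31]
Average turnaround = 69/3 = 23.0

23.0


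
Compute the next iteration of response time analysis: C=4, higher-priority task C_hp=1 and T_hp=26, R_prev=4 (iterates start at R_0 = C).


R_next = C + ceil(R_prev / T_hp) * C_hp
ceil(4 / 26) = ceil(0.1538) = 1
Interference = 1 * 1 = 1
R_next = 4 + 1 = 5

5


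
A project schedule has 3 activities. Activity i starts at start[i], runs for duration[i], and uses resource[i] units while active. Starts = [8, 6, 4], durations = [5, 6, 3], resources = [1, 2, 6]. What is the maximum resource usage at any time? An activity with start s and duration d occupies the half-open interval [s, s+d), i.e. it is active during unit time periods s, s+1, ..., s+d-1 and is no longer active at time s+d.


Each activity i is active on [start_i, start_i + duration_i).
Compute total resource usage per time slot:
  t=0: active resources = [], total = 0
  t=1: active resources = [], total = 0
  t=2: active resources = [], total = 0
  t=3: active resources = [], total = 0
  t=4: active resources = [6], total = 6
  t=5: active resources = [6], total = 6
  t=6: active resources = [2, 6], total = 8
  t=7: active resources = [2], total = 2
  t=8: active resources = [1, 2], total = 3
  t=9: active resources = [1, 2], total = 3
  t=10: active resources = [1, 2], total = 3
  t=11: active resources = [1, 2], total = 3
  t=12: active resources = [1], total = 1
Peak resource demand = 8

8


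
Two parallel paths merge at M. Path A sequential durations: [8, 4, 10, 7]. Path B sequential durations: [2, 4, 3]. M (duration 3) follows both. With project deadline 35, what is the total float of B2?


Forward pass: ES(B2) = sum of predecessors on chain B = 2
EF = ES + duration = 2 + 4 = 6
Backward pass: LF(M) = deadline = 35; LS(M) = 35 - 3 = 32
LF(B2) = LS(M) - sum(successors on chain B) = 32 - 3 = 29
LS = LF - duration = 29 - 4 = 25
Total float = LS - ES = 25 - 2 = 23

23


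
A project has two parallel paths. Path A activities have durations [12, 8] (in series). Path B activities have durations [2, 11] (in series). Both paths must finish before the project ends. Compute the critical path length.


Path A total = 12 + 8 = 20
Path B total = 2 + 11 = 13
Critical path = longest path = max(20, 13) = 20

20


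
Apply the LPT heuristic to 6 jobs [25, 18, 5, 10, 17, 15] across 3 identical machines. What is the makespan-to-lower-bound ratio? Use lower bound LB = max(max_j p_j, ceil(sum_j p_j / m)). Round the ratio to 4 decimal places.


LPT order: [25, 18, 17, 15, 10, 5]
Machine loads after assignment: [30, 28, 32]
LPT makespan = 32
Lower bound = max(max_job, ceil(total/3)) = max(25, 30) = 30
Ratio = 32 / 30 = 1.0667

1.0667


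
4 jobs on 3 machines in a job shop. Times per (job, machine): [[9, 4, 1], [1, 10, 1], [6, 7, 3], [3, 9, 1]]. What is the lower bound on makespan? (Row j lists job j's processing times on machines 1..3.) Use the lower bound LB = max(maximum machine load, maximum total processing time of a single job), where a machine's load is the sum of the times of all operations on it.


Machine loads:
  Machine 1: 9 + 1 + 6 + 3 = 19
  Machine 2: 4 + 10 + 7 + 9 = 30
  Machine 3: 1 + 1 + 3 + 1 = 6
Max machine load = 30
Job totals:
  Job 1: 14
  Job 2: 12
  Job 3: 16
  Job 4: 13
Max job total = 16
Lower bound = max(30, 16) = 30

30


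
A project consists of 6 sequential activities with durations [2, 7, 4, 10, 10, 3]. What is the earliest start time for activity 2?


Activity 2 starts after activities 1 through 1 complete.
Predecessor durations: [2]
ES = 2 = 2

2


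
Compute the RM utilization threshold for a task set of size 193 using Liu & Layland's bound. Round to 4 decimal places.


Compute 2^(1/193) = 1.0035978931
Subtract 1: 1.0035978931 - 1 = 0.0035978931
Multiply by n: 193 * 0.0035978931 = 0.6943933683
Round to 4 dp: 0.6944

0.6944


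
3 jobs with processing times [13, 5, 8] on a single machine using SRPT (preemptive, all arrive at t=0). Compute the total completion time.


Since all jobs arrive at t=0, SRPT equals SPT ordering.
SPT order: [5, 8, 13]
Completion times:
  Job 1: p=5, C=5
  Job 2: p=8, C=13
  Job 3: p=13, C=26
Total completion time = 5 + 13 + 26 = 44

44


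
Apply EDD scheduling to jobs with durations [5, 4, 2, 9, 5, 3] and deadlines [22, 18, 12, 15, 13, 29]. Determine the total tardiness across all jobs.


Sort by due date (EDD order): [(2, 12), (5, 13), (9, 15), (4, 18), (5, 22), (3, 29)]
Compute completion times and tardiness:
  Job 1: p=2, d=12, C=2, tardiness=max(0,2-12)=0
  Job 2: p=5, d=13, C=7, tardiness=max(0,7-13)=0
  Job 3: p=9, d=15, C=16, tardiness=max(0,16-15)=1
  Job 4: p=4, d=18, C=20, tardiness=max(0,20-18)=2
  Job 5: p=5, d=22, C=25, tardiness=max(0,25-22)=3
  Job 6: p=3, d=29, C=28, tardiness=max(0,28-29)=0
Total tardiness = 6

6


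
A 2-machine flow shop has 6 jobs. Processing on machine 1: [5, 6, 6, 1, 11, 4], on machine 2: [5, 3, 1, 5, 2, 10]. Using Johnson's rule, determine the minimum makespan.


Apply Johnson's rule:
  Group 1 (a <= b): [(4, 1, 5), (6, 4, 10), (1, 5, 5)]
  Group 2 (a > b): [(2, 6, 3), (5, 11, 2), (3, 6, 1)]
Optimal job order: [4, 6, 1, 2, 5, 3]
Schedule:
  Job 4: M1 done at 1, M2 done at 6
  Job 6: M1 done at 5, M2 done at 16
  Job 1: M1 done at 10, M2 done at 21
  Job 2: M1 done at 16, M2 done at 24
  Job 5: M1 done at 27, M2 done at 29
  Job 3: M1 done at 33, M2 done at 34
Makespan = 34

34


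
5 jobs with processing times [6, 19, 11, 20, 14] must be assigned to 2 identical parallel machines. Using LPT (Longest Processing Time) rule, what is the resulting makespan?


Sort jobs in decreasing order (LPT): [20, 19, 14, 11, 6]
Assign each job to the least loaded machine:
  Machine 1: jobs [20, 11, 6], load = 37
  Machine 2: jobs [19, 14], load = 33
Makespan = max load = 37

37


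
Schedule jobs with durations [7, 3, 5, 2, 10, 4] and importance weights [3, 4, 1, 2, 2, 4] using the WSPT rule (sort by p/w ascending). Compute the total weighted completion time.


Compute p/w ratios and sort ascending (WSPT): [(3, 4), (2, 2), (4, 4), (7, 3), (5, 1), (10, 2)]
Compute weighted completion times:
  Job (p=3,w=4): C=3, w*C=4*3=12
  Job (p=2,w=2): C=5, w*C=2*5=10
  Job (p=4,w=4): C=9, w*C=4*9=36
  Job (p=7,w=3): C=16, w*C=3*16=48
  Job (p=5,w=1): C=21, w*C=1*21=21
  Job (p=10,w=2): C=31, w*C=2*31=62
Total weighted completion time = 189

189


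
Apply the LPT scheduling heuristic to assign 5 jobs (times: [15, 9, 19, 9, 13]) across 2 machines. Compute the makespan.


Sort jobs in decreasing order (LPT): [19, 15, 13, 9, 9]
Assign each job to the least loaded machine:
  Machine 1: jobs [19, 9, 9], load = 37
  Machine 2: jobs [15, 13], load = 28
Makespan = max load = 37

37


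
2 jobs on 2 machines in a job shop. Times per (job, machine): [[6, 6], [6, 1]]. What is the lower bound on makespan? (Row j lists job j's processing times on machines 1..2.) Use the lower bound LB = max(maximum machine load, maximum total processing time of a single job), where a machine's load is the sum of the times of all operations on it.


Machine loads:
  Machine 1: 6 + 6 = 12
  Machine 2: 6 + 1 = 7
Max machine load = 12
Job totals:
  Job 1: 12
  Job 2: 7
Max job total = 12
Lower bound = max(12, 12) = 12

12


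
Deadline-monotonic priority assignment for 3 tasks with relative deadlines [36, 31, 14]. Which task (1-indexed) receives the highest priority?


Sort tasks by relative deadline (ascending):
  Task 3: deadline = 14
  Task 2: deadline = 31
  Task 1: deadline = 36
Priority order (highest first): [3, 2, 1]
Highest priority task = 3

3


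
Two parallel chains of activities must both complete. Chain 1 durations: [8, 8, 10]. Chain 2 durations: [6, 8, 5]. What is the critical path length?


Path A total = 8 + 8 + 10 = 26
Path B total = 6 + 8 + 5 = 19
Critical path = longest path = max(26, 19) = 26

26


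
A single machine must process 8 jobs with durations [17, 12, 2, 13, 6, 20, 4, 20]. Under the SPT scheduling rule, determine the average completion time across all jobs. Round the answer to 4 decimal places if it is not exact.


Sort jobs by processing time (SPT order): [2, 4, 6, 12, 13, 17, 20, 20]
Compute completion times sequentially:
  Job 1: processing = 2, completes at 2
  Job 2: processing = 4, completes at 6
  Job 3: processing = 6, completes at 12
  Job 4: processing = 12, completes at 24
  Job 5: processing = 13, completes at 37
  Job 6: processing = 17, completes at 54
  Job 7: processing = 20, completes at 74
  Job 8: processing = 20, completes at 94
Sum of completion times = 303
Average completion time = 303/8 = 37.875

37.875


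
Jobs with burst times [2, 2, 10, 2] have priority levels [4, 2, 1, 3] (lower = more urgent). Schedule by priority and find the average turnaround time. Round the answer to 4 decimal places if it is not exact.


Sort by priority (ascending = highest first):
Order: [(1, 10), (2, 2), (3, 2), (4, 2)]
Completion times:
  Priority 1, burst=10, C=10
  Priority 2, burst=2, C=12
  Priority 3, burst=2, C=14
  Priority 4, burst=2, C=16
Average turnaround = 52/4 = 13.0

13.0


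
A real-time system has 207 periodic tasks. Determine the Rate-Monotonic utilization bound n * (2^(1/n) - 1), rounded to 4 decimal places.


Compute 2^(1/207) = 1.0033541497
Subtract 1: 1.0033541497 - 1 = 0.0033541497
Multiply by n: 207 * 0.0033541497 = 0.6943089879
Round to 4 dp: 0.6943

0.6943


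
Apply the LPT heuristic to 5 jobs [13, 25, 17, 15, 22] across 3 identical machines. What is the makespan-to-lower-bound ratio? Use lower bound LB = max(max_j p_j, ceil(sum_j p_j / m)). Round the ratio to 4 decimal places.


LPT order: [25, 22, 17, 15, 13]
Machine loads after assignment: [25, 35, 32]
LPT makespan = 35
Lower bound = max(max_job, ceil(total/3)) = max(25, 31) = 31
Ratio = 35 / 31 = 1.129

1.129


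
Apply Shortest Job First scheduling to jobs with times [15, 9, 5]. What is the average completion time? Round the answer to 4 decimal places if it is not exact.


SJF order (ascending): [5, 9, 15]
Completion times:
  Job 1: burst=5, C=5
  Job 2: burst=9, C=14
  Job 3: burst=15, C=29
Average completion = 48/3 = 16.0

16.0


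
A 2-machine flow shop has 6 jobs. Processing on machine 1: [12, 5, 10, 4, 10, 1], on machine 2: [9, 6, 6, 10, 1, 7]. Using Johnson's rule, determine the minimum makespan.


Apply Johnson's rule:
  Group 1 (a <= b): [(6, 1, 7), (4, 4, 10), (2, 5, 6)]
  Group 2 (a > b): [(1, 12, 9), (3, 10, 6), (5, 10, 1)]
Optimal job order: [6, 4, 2, 1, 3, 5]
Schedule:
  Job 6: M1 done at 1, M2 done at 8
  Job 4: M1 done at 5, M2 done at 18
  Job 2: M1 done at 10, M2 done at 24
  Job 1: M1 done at 22, M2 done at 33
  Job 3: M1 done at 32, M2 done at 39
  Job 5: M1 done at 42, M2 done at 43
Makespan = 43

43


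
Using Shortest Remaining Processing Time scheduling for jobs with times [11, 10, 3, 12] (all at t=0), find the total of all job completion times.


Since all jobs arrive at t=0, SRPT equals SPT ordering.
SPT order: [3, 10, 11, 12]
Completion times:
  Job 1: p=3, C=3
  Job 2: p=10, C=13
  Job 3: p=11, C=24
  Job 4: p=12, C=36
Total completion time = 3 + 13 + 24 + 36 = 76

76


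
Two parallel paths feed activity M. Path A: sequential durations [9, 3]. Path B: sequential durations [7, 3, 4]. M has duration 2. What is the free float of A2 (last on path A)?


ES(A2) = sum of predecessors on chain A = 9
EF(A2) = ES + duration = 9 + 3 = 12
Successor of A2 is M. ES(M) = max(sum(A), sum(B)) = max(12, 14) = 14
Free float = ES(successor) - EF(current) = 14 - 12 = 2

2


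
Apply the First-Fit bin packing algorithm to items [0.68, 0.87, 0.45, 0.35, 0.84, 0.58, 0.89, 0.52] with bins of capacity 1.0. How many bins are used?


Place items sequentially using First-Fit:
  Item 0.68 -> new Bin 1
  Item 0.87 -> new Bin 2
  Item 0.45 -> new Bin 3
  Item 0.35 -> Bin 3 (now 0.8)
  Item 0.84 -> new Bin 4
  Item 0.58 -> new Bin 5
  Item 0.89 -> new Bin 6
  Item 0.52 -> new Bin 7
Total bins used = 7

7


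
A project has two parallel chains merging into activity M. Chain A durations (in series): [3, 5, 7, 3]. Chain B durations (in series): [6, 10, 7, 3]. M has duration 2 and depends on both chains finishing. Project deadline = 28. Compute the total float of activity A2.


Forward pass: ES(A2) = sum of predecessors on chain A = 3
EF = ES + duration = 3 + 5 = 8
Backward pass: LF(M) = deadline = 28; LS(M) = 28 - 2 = 26
LF(A2) = LS(M) - sum(successors on chain A) = 26 - 10 = 16
LS = LF - duration = 16 - 5 = 11
Total float = LS - ES = 11 - 3 = 8

8


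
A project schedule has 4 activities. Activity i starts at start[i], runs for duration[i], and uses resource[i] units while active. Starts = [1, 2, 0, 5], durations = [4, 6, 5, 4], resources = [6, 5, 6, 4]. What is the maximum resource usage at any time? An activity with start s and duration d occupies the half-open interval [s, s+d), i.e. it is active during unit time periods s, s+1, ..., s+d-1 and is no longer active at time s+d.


Each activity i is active on [start_i, start_i + duration_i).
Compute total resource usage per time slot:
  t=0: active resources = [6], total = 6
  t=1: active resources = [6, 6], total = 12
  t=2: active resources = [6, 5, 6], total = 17
  t=3: active resources = [6, 5, 6], total = 17
  t=4: active resources = [6, 5, 6], total = 17
  t=5: active resources = [5, 4], total = 9
  t=6: active resources = [5, 4], total = 9
  t=7: active resources = [5, 4], total = 9
  t=8: active resources = [4], total = 4
Peak resource demand = 17

17


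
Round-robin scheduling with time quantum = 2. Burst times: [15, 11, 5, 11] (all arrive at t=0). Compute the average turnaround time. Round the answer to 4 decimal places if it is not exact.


Time quantum = 2
Execution trace:
  J1 runs 2 units, time = 2
  J2 runs 2 units, time = 4
  J3 runs 2 units, time = 6
  J4 runs 2 units, time = 8
  J1 runs 2 units, time = 10
  J2 runs 2 units, time = 12
  J3 runs 2 units, time = 14
  J4 runs 2 units, time = 16
  J1 runs 2 units, time = 18
  J2 runs 2 units, time = 20
  J3 runs 1 units, time = 21
  J4 runs 2 units, time = 23
  J1 runs 2 units, time = 25
  J2 runs 2 units, time = 27
  J4 runs 2 units, time = 29
  J1 runs 2 units, time = 31
  J2 runs 2 units, time = 33
  J4 runs 2 units, time = 35
  J1 runs 2 units, time = 37
  J2 runs 1 units, time = 38
  J4 runs 1 units, time = 39
  J1 runs 2 units, time = 41
  J1 runs 1 units, time = 42
Finish times: [42, 38, 21, 39]
Average turnaround = 140/4 = 35.0

35.0


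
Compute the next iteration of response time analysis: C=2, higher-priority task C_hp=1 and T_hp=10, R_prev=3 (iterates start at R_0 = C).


R_next = C + ceil(R_prev / T_hp) * C_hp
ceil(3 / 10) = ceil(0.3) = 1
Interference = 1 * 1 = 1
R_next = 2 + 1 = 3
R_next = R_prev, so the iteration has converged (response time = 3).

3


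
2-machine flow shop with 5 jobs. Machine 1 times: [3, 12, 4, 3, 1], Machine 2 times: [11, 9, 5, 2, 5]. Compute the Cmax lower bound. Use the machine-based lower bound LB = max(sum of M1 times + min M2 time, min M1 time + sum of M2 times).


LB1 = sum(M1 times) + min(M2 times) = 23 + 2 = 25
LB2 = min(M1 times) + sum(M2 times) = 1 + 32 = 33
Lower bound = max(LB1, LB2) = max(25, 33) = 33

33


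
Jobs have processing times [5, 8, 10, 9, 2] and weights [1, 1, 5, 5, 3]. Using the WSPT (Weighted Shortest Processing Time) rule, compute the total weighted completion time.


Compute p/w ratios and sort ascending (WSPT): [(2, 3), (9, 5), (10, 5), (5, 1), (8, 1)]
Compute weighted completion times:
  Job (p=2,w=3): C=2, w*C=3*2=6
  Job (p=9,w=5): C=11, w*C=5*11=55
  Job (p=10,w=5): C=21, w*C=5*21=105
  Job (p=5,w=1): C=26, w*C=1*26=26
  Job (p=8,w=1): C=34, w*C=1*34=34
Total weighted completion time = 226

226


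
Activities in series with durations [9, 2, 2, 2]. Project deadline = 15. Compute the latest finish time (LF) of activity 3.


LF(activity 3) = deadline - sum of successor durations
Successors: activities 4 through 4 with durations [2]
Sum of successor durations = 2
LF = 15 - 2 = 13

13


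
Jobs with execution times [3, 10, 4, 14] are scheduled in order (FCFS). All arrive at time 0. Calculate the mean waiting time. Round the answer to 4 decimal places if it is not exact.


FCFS order (as given): [3, 10, 4, 14]
Waiting times:
  Job 1: wait = 0
  Job 2: wait = 3
  Job 3: wait = 13
  Job 4: wait = 17
Sum of waiting times = 33
Average waiting time = 33/4 = 8.25

8.25


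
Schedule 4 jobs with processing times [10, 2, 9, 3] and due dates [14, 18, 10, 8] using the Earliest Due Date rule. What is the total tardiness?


Sort by due date (EDD order): [(3, 8), (9, 10), (10, 14), (2, 18)]
Compute completion times and tardiness:
  Job 1: p=3, d=8, C=3, tardiness=max(0,3-8)=0
  Job 2: p=9, d=10, C=12, tardiness=max(0,12-10)=2
  Job 3: p=10, d=14, C=22, tardiness=max(0,22-14)=8
  Job 4: p=2, d=18, C=24, tardiness=max(0,24-18)=6
Total tardiness = 16

16


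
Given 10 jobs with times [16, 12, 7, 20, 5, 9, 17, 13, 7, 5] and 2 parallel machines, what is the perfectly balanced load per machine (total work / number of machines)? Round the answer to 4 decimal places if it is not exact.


Total processing time = 16 + 12 + 7 + 20 + 5 + 9 + 17 + 13 + 7 + 5 = 111
Number of machines = 2
Ideal balanced load = 111 / 2 = 55.5

55.5


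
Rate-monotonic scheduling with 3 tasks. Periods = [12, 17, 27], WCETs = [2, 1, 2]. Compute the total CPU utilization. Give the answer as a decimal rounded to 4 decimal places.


Compute individual utilizations (exact fractions):
  Task 1: C/T = 2/12 = 1/6 (approx. 0.1667)
  Task 2: C/T = 1/17 (approx. 0.0588)
  Task 3: C/T = 2/27 (approx. 0.0741)
Total utilization U = 1/6 + 1/17 + 2/27 = 275/918
Rounded to 4 decimal places: U = 0.2996
RM (Liu & Layland) bound for 3 tasks = 0.779763; compare with U = 275/918 (approx. 0.299564)
U <= bound, so schedulable by RM sufficient condition.

0.2996


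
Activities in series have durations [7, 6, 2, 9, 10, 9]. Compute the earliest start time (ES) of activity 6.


Activity 6 starts after activities 1 through 5 complete.
Predecessor durations: [7, 6, 2, 9, 10]
ES = 7 + 6 + 2 + 9 + 10 = 34

34


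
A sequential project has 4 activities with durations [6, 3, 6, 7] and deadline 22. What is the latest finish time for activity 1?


LF(activity 1) = deadline - sum of successor durations
Successors: activities 2 through 4 with durations [3, 6, 7]
Sum of successor durations = 16
LF = 22 - 16 = 6

6


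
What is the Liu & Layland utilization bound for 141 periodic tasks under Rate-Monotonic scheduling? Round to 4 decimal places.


Compute 2^(1/141) = 1.0049280405
Subtract 1: 1.0049280405 - 1 = 0.0049280405
Multiply by n: 141 * 0.0049280405 = 0.6948537105
Round to 4 dp: 0.6949

0.6949


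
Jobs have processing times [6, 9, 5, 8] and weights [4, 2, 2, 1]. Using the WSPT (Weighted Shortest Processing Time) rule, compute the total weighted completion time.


Compute p/w ratios and sort ascending (WSPT): [(6, 4), (5, 2), (9, 2), (8, 1)]
Compute weighted completion times:
  Job (p=6,w=4): C=6, w*C=4*6=24
  Job (p=5,w=2): C=11, w*C=2*11=22
  Job (p=9,w=2): C=20, w*C=2*20=40
  Job (p=8,w=1): C=28, w*C=1*28=28
Total weighted completion time = 114

114


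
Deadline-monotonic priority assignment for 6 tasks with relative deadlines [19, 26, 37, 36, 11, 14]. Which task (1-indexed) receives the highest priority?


Sort tasks by relative deadline (ascending):
  Task 5: deadline = 11
  Task 6: deadline = 14
  Task 1: deadline = 19
  Task 2: deadline = 26
  Task 4: deadline = 36
  Task 3: deadline = 37
Priority order (highest first): [5, 6, 1, 2, 4, 3]
Highest priority task = 5

5


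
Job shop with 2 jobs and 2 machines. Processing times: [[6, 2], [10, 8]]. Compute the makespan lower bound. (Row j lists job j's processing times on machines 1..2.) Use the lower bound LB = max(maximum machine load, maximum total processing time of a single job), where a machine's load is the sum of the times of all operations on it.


Machine loads:
  Machine 1: 6 + 10 = 16
  Machine 2: 2 + 8 = 10
Max machine load = 16
Job totals:
  Job 1: 8
  Job 2: 18
Max job total = 18
Lower bound = max(16, 18) = 18

18


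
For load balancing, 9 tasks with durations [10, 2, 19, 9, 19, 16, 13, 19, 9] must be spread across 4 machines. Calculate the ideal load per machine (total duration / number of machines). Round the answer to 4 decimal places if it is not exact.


Total processing time = 10 + 2 + 19 + 9 + 19 + 16 + 13 + 19 + 9 = 116
Number of machines = 4
Ideal balanced load = 116 / 4 = 29.0

29.0


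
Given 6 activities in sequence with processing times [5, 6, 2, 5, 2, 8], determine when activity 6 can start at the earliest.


Activity 6 starts after activities 1 through 5 complete.
Predecessor durations: [5, 6, 2, 5, 2]
ES = 5 + 6 + 2 + 5 + 2 = 20

20


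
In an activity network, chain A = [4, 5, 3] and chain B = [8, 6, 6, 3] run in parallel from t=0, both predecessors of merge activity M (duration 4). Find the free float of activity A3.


ES(A3) = sum of predecessors on chain A = 9
EF(A3) = ES + duration = 9 + 3 = 12
Successor of A3 is M. ES(M) = max(sum(A), sum(B)) = max(12, 23) = 23
Free float = ES(successor) - EF(current) = 23 - 12 = 11

11


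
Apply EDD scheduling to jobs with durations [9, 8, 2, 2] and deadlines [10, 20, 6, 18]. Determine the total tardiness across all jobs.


Sort by due date (EDD order): [(2, 6), (9, 10), (2, 18), (8, 20)]
Compute completion times and tardiness:
  Job 1: p=2, d=6, C=2, tardiness=max(0,2-6)=0
  Job 2: p=9, d=10, C=11, tardiness=max(0,11-10)=1
  Job 3: p=2, d=18, C=13, tardiness=max(0,13-18)=0
  Job 4: p=8, d=20, C=21, tardiness=max(0,21-20)=1
Total tardiness = 2

2


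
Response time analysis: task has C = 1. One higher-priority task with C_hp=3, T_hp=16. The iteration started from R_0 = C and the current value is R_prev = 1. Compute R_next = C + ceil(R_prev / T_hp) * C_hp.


R_next = C + ceil(R_prev / T_hp) * C_hp
ceil(1 / 16) = ceil(0.0625) = 1
Interference = 1 * 3 = 3
R_next = 1 + 3 = 4

4


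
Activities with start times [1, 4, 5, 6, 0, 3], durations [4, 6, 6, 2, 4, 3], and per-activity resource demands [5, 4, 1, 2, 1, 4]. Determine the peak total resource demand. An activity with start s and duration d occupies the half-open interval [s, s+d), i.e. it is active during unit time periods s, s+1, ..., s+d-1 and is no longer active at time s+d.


Each activity i is active on [start_i, start_i + duration_i).
Compute total resource usage per time slot:
  t=0: active resources = [1], total = 1
  t=1: active resources = [5, 1], total = 6
  t=2: active resources = [5, 1], total = 6
  t=3: active resources = [5, 1, 4], total = 10
  t=4: active resources = [5, 4, 4], total = 13
  t=5: active resources = [4, 1, 4], total = 9
  t=6: active resources = [4, 1, 2], total = 7
  t=7: active resources = [4, 1, 2], total = 7
  t=8: active resources = [4, 1], total = 5
  t=9: active resources = [4, 1], total = 5
  t=10: active resources = [1], total = 1
Peak resource demand = 13

13


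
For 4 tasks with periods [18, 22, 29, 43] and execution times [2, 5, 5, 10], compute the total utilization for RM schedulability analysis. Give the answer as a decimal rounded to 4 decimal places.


Compute individual utilizations (exact fractions):
  Task 1: C/T = 2/18 = 1/9 (approx. 0.1111)
  Task 2: C/T = 5/22 (approx. 0.2273)
  Task 3: C/T = 5/29 (approx. 0.1724)
  Task 4: C/T = 10/43 (approx. 0.2326)
Total utilization U = 1/9 + 5/22 + 5/29 + 10/43 = 183539/246906
Rounded to 4 decimal places: U = 0.7434
RM (Liu & Layland) bound for 4 tasks = 0.756828; compare with U = 183539/246906 (approx. 0.743356)
U <= bound, so schedulable by RM sufficient condition.

0.7434


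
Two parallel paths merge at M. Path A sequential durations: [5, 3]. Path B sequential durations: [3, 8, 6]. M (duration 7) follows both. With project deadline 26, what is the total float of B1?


Forward pass: ES(B1) = sum of predecessors on chain B = 0
EF = ES + duration = 0 + 3 = 3
Backward pass: LF(M) = deadline = 26; LS(M) = 26 - 7 = 19
LF(B1) = LS(M) - sum(successors on chain B) = 19 - 14 = 5
LS = LF - duration = 5 - 3 = 2
Total float = LS - ES = 2 - 0 = 2

2


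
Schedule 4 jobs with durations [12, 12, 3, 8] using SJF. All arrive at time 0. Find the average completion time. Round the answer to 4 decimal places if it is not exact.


SJF order (ascending): [3, 8, 12, 12]
Completion times:
  Job 1: burst=3, C=3
  Job 2: burst=8, C=11
  Job 3: burst=12, C=23
  Job 4: burst=12, C=35
Average completion = 72/4 = 18.0

18.0


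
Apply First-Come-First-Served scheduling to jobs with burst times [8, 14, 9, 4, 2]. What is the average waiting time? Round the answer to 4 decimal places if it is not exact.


FCFS order (as given): [8, 14, 9, 4, 2]
Waiting times:
  Job 1: wait = 0
  Job 2: wait = 8
  Job 3: wait = 22
  Job 4: wait = 31
  Job 5: wait = 35
Sum of waiting times = 96
Average waiting time = 96/5 = 19.2

19.2


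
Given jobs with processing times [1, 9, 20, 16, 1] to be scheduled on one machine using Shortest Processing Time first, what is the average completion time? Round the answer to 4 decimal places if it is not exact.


Sort jobs by processing time (SPT order): [1, 1, 9, 16, 20]
Compute completion times sequentially:
  Job 1: processing = 1, completes at 1
  Job 2: processing = 1, completes at 2
  Job 3: processing = 9, completes at 11
  Job 4: processing = 16, completes at 27
  Job 5: processing = 20, completes at 47
Sum of completion times = 88
Average completion time = 88/5 = 17.6

17.6


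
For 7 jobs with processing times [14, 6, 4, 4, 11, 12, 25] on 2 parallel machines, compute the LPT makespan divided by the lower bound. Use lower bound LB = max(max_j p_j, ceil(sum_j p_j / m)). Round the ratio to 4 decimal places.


LPT order: [25, 14, 12, 11, 6, 4, 4]
Machine loads after assignment: [40, 36]
LPT makespan = 40
Lower bound = max(max_job, ceil(total/2)) = max(25, 38) = 38
Ratio = 40 / 38 = 1.0526

1.0526


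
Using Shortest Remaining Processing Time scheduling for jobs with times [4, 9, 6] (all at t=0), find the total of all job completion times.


Since all jobs arrive at t=0, SRPT equals SPT ordering.
SPT order: [4, 6, 9]
Completion times:
  Job 1: p=4, C=4
  Job 2: p=6, C=10
  Job 3: p=9, C=19
Total completion time = 4 + 10 + 19 = 33

33


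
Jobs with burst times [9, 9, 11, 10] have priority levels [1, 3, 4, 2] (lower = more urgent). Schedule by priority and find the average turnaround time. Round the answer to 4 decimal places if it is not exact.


Sort by priority (ascending = highest first):
Order: [(1, 9), (2, 10), (3, 9), (4, 11)]
Completion times:
  Priority 1, burst=9, C=9
  Priority 2, burst=10, C=19
  Priority 3, burst=9, C=28
  Priority 4, burst=11, C=39
Average turnaround = 95/4 = 23.75

23.75


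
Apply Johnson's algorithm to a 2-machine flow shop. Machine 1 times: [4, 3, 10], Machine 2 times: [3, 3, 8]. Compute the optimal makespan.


Apply Johnson's rule:
  Group 1 (a <= b): [(2, 3, 3)]
  Group 2 (a > b): [(3, 10, 8), (1, 4, 3)]
Optimal job order: [2, 3, 1]
Schedule:
  Job 2: M1 done at 3, M2 done at 6
  Job 3: M1 done at 13, M2 done at 21
  Job 1: M1 done at 17, M2 done at 24
Makespan = 24

24


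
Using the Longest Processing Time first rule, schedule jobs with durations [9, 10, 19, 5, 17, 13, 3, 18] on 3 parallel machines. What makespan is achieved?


Sort jobs in decreasing order (LPT): [19, 18, 17, 13, 10, 9, 5, 3]
Assign each job to the least loaded machine:
  Machine 1: jobs [19, 9, 5], load = 33
  Machine 2: jobs [18, 10, 3], load = 31
  Machine 3: jobs [17, 13], load = 30
Makespan = max load = 33

33


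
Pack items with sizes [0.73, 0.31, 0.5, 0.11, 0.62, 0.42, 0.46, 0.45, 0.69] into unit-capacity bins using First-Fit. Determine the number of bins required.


Place items sequentially using First-Fit:
  Item 0.73 -> new Bin 1
  Item 0.31 -> new Bin 2
  Item 0.5 -> Bin 2 (now 0.81)
  Item 0.11 -> Bin 1 (now 0.84)
  Item 0.62 -> new Bin 3
  Item 0.42 -> new Bin 4
  Item 0.46 -> Bin 4 (now 0.88)
  Item 0.45 -> new Bin 5
  Item 0.69 -> new Bin 6
Total bins used = 6

6


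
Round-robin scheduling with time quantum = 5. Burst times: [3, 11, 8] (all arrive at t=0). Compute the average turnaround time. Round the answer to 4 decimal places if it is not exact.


Time quantum = 5
Execution trace:
  J1 runs 3 units, time = 3
  J2 runs 5 units, time = 8
  J3 runs 5 units, time = 13
  J2 runs 5 units, time = 18
  J3 runs 3 units, time = 21
  J2 runs 1 units, time = 22
Finish times: [3, 22, 21]
Average turnaround = 46/3 = 15.3333

15.3333


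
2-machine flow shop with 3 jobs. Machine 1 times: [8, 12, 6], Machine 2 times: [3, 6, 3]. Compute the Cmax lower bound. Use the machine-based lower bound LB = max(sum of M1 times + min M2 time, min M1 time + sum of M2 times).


LB1 = sum(M1 times) + min(M2 times) = 26 + 3 = 29
LB2 = min(M1 times) + sum(M2 times) = 6 + 12 = 18
Lower bound = max(LB1, LB2) = max(29, 18) = 29

29


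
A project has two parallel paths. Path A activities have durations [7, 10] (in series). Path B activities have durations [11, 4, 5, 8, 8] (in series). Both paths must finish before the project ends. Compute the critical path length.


Path A total = 7 + 10 = 17
Path B total = 11 + 4 + 5 + 8 + 8 = 36
Critical path = longest path = max(17, 36) = 36

36


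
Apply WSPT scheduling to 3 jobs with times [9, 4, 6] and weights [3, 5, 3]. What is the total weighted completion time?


Compute p/w ratios and sort ascending (WSPT): [(4, 5), (6, 3), (9, 3)]
Compute weighted completion times:
  Job (p=4,w=5): C=4, w*C=5*4=20
  Job (p=6,w=3): C=10, w*C=3*10=30
  Job (p=9,w=3): C=19, w*C=3*19=57
Total weighted completion time = 107

107


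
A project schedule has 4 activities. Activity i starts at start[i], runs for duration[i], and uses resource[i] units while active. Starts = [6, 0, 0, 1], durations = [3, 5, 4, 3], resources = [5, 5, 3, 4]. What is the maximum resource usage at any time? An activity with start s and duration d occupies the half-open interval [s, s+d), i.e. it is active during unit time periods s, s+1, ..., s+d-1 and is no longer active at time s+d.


Each activity i is active on [start_i, start_i + duration_i).
Compute total resource usage per time slot:
  t=0: active resources = [5, 3], total = 8
  t=1: active resources = [5, 3, 4], total = 12
  t=2: active resources = [5, 3, 4], total = 12
  t=3: active resources = [5, 3, 4], total = 12
  t=4: active resources = [5], total = 5
  t=5: active resources = [], total = 0
  t=6: active resources = [5], total = 5
  t=7: active resources = [5], total = 5
  t=8: active resources = [5], total = 5
Peak resource demand = 12

12


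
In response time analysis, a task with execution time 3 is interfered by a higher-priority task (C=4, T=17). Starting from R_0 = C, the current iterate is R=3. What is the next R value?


R_next = C + ceil(R_prev / T_hp) * C_hp
ceil(3 / 17) = ceil(0.1765) = 1
Interference = 1 * 4 = 4
R_next = 3 + 4 = 7

7


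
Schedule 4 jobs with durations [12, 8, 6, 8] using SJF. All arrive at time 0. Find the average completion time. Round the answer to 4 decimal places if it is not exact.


SJF order (ascending): [6, 8, 8, 12]
Completion times:
  Job 1: burst=6, C=6
  Job 2: burst=8, C=14
  Job 3: burst=8, C=22
  Job 4: burst=12, C=34
Average completion = 76/4 = 19.0

19.0


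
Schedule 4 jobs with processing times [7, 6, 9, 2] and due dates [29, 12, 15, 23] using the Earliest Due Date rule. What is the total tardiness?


Sort by due date (EDD order): [(6, 12), (9, 15), (2, 23), (7, 29)]
Compute completion times and tardiness:
  Job 1: p=6, d=12, C=6, tardiness=max(0,6-12)=0
  Job 2: p=9, d=15, C=15, tardiness=max(0,15-15)=0
  Job 3: p=2, d=23, C=17, tardiness=max(0,17-23)=0
  Job 4: p=7, d=29, C=24, tardiness=max(0,24-29)=0
Total tardiness = 0

0


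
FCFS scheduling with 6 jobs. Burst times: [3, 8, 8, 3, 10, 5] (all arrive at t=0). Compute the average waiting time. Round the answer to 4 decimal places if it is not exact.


FCFS order (as given): [3, 8, 8, 3, 10, 5]
Waiting times:
  Job 1: wait = 0
  Job 2: wait = 3
  Job 3: wait = 11
  Job 4: wait = 19
  Job 5: wait = 22
  Job 6: wait = 32
Sum of waiting times = 87
Average waiting time = 87/6 = 14.5

14.5


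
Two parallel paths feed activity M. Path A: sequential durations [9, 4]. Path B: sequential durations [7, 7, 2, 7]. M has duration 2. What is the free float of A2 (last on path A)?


ES(A2) = sum of predecessors on chain A = 9
EF(A2) = ES + duration = 9 + 4 = 13
Successor of A2 is M. ES(M) = max(sum(A), sum(B)) = max(13, 23) = 23
Free float = ES(successor) - EF(current) = 23 - 13 = 10

10


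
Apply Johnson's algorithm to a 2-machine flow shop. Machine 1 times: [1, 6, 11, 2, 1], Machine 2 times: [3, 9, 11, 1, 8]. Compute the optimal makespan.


Apply Johnson's rule:
  Group 1 (a <= b): [(1, 1, 3), (5, 1, 8), (2, 6, 9), (3, 11, 11)]
  Group 2 (a > b): [(4, 2, 1)]
Optimal job order: [1, 5, 2, 3, 4]
Schedule:
  Job 1: M1 done at 1, M2 done at 4
  Job 5: M1 done at 2, M2 done at 12
  Job 2: M1 done at 8, M2 done at 21
  Job 3: M1 done at 19, M2 done at 32
  Job 4: M1 done at 21, M2 done at 33
Makespan = 33

33


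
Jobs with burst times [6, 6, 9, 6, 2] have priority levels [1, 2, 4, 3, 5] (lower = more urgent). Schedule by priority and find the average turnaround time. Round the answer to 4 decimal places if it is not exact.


Sort by priority (ascending = highest first):
Order: [(1, 6), (2, 6), (3, 6), (4, 9), (5, 2)]
Completion times:
  Priority 1, burst=6, C=6
  Priority 2, burst=6, C=12
  Priority 3, burst=6, C=18
  Priority 4, burst=9, C=27
  Priority 5, burst=2, C=29
Average turnaround = 92/5 = 18.4

18.4


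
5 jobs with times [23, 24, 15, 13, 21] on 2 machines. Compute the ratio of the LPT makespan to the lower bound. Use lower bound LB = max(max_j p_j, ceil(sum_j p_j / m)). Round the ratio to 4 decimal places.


LPT order: [24, 23, 21, 15, 13]
Machine loads after assignment: [52, 44]
LPT makespan = 52
Lower bound = max(max_job, ceil(total/2)) = max(24, 48) = 48
Ratio = 52 / 48 = 1.0833

1.0833


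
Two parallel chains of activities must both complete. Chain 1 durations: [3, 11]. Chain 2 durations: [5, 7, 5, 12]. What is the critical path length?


Path A total = 3 + 11 = 14
Path B total = 5 + 7 + 5 + 12 = 29
Critical path = longest path = max(14, 29) = 29

29


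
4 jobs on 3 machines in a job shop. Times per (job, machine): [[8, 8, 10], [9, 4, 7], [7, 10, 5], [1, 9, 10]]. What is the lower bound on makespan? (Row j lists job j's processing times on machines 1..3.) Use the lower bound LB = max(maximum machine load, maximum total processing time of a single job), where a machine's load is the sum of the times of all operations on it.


Machine loads:
  Machine 1: 8 + 9 + 7 + 1 = 25
  Machine 2: 8 + 4 + 10 + 9 = 31
  Machine 3: 10 + 7 + 5 + 10 = 32
Max machine load = 32
Job totals:
  Job 1: 26
  Job 2: 20
  Job 3: 22
  Job 4: 20
Max job total = 26
Lower bound = max(32, 26) = 32

32
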